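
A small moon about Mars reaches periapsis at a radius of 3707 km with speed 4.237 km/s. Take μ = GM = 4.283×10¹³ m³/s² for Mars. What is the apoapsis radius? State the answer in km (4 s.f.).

apoapsis radius ≈ 12910 km

r_p = 3.707×10⁶ m.
Specific energy ε = v²/2 − μ/r = -2.578×10⁶ J/kg, so a = −μ/(2ε) = 8.308×10⁶ m.
The apsides satisfy r_p + r_a = 2a, so the apoapsis radius is 2a − r_p = 1.291×10⁷ m = 12908 km.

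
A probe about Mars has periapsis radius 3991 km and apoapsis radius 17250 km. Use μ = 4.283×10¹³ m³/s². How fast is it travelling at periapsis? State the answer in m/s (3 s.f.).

v ≈ 4170 m/s

Semi-major axis a = (r_p + r_a)/2 = 10620 km = 1.062×10⁷ m.
Vis-viva: v² = μ(2/r − 1/a) = 4.283×10¹³ × (5.011×10⁻⁷ − 9.416×10⁻⁸) = 1.743×10⁷ m²/s².
v = 4175 m/s.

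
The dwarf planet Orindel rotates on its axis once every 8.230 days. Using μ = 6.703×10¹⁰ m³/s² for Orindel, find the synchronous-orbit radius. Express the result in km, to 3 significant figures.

r_sync ≈ 9500 km

T = 8.230 days = 7.111×10⁵ s.
A synchronous orbit has period T, so by Kepler's third law a = (μT²/4π²)^(1/3).
μT²/4π² = 6.703×10¹⁰ × (7.111×10⁵)² / 39.48 = 8.585×10²⁰ m³.
a = 9.504×10⁶ m = 9504.1 km.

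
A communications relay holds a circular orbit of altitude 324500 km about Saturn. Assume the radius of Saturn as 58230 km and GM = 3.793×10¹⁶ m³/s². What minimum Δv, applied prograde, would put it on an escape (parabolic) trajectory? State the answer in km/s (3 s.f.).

r = 58230 + 324500 = 382730 km = 3.8273×10⁸ m.
Circular speed v_c = √(μ/r) = 9955 m/s.
Escape speed v_esc = √(2μ/r) = √2 × v_c = 14080 m/s.
Δv = v_esc − v_c = 4124 m/s = 4.124 km/s.

Δv ≈ 4.12 km/s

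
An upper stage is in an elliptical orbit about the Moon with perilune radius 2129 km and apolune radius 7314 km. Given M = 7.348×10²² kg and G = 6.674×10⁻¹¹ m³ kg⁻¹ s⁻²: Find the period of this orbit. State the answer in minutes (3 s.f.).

T ≈ 485 minutes

μ = GM = 6.674×10⁻¹¹ × 7.348×10²² = 4.904×10¹² m³/s².
Semi-major axis a = (r_p + r_a)/2 = (2129.0 + 7314.0)/2 = 4721.5 km = 4.722×10⁶ m.
By Kepler's third law T = 2π√(a³/μ) = 2π × 4.633×10³ = 2.911×10⁴ s.
= 485.1 minutes.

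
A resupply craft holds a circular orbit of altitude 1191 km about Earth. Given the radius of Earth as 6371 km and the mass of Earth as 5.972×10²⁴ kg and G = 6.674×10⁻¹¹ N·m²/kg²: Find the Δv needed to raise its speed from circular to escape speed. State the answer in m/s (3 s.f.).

μ = GM = 6.674×10⁻¹¹ × 5.972×10²⁴ = 3.986×10¹⁴ m³/s².
r = 6371 + 1191 = 7562.0 km = 7.5620×10⁶ m.
Circular speed v_c = √(μ/r) = 7260 m/s.
Escape speed v_esc = √(2μ/r) = √2 × v_c = 10270 m/s.
Δv = v_esc − v_c = 3007 m/s.

Δv ≈ 3010 m/s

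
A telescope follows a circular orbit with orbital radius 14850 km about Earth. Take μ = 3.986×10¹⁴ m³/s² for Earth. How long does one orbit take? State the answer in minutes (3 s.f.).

r = 14850 km = 1.485×10⁷ m.
Kepler's third law: T = 2π√(r³/μ) = 2π√((1.485×10⁷)³ / 3.986×10¹⁴).
r³/μ = 8.216×10⁶ s², so T = 2π × 2.866×10³ = 1.801×10⁴ s.
Converting: 1.801×10⁴ s ÷ 60.00 = 300.2 minutes.

T ≈ 300 minutes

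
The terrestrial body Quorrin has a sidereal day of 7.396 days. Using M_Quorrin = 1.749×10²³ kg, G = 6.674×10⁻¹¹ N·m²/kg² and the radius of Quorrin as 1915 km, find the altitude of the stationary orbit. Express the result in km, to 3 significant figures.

h_sync ≈ 47500 km

μ = GM = 6.674×10⁻¹¹ × 1.749×10²³ = 1.167×10¹³ m³/s².
T = 7.396 days = 6.390×10⁵ s.
A synchronous orbit has period T, so by Kepler's third law a = (μT²/4π²)^(1/3).
μT²/4π² = 1.167×10¹³ × (6.390×10⁵)² / 39.48 = 1.207×10²³ m³.
a = 4.942×10⁷ m = 49425 km.
Altitude h = a − R = 49425 − 1915 = 47510 km.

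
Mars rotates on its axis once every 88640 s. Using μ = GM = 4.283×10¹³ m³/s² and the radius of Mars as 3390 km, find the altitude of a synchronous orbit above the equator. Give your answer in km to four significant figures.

A synchronous orbit has period T, so by Kepler's third law a = (μT²/4π²)^(1/3).
μT²/4π² = 4.283×10¹³ × (8.864×10⁴)² / 39.48 = 8.524×10²¹ m³.
a = 2.043×10⁷ m = 20428 km.
Altitude h = a − R = 20428 − 3390 = 17038 km.

h_sync ≈ 17040 km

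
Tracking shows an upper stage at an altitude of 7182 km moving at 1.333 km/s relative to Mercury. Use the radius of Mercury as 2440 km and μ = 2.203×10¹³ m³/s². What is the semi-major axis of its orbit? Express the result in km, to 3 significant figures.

r = 2440 + 7182 = 9622.0 km = 9.622×10⁶ m.
Specific orbital energy ε = v²/2 − μ/r = (1333)²/2 − 2.203×10¹³/9.622×10⁶ = -1.401×10⁶ J/kg.
Since ε = −μ/(2a), a = −μ/(2ε) = 7.862×10⁶ m = 7861.7 km.

a ≈ 7860 km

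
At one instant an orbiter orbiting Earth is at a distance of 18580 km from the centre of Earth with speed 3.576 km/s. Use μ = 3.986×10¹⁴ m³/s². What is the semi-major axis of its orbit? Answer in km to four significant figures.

r = 1.858×10⁷ m.
Specific orbital energy ε = v²/2 − μ/r = (3576)²/2 − 3.986×10¹⁴/1.858×10⁷ = -1.506×10⁷ J/kg.
Since ε = −μ/(2a), a = −μ/(2ε) = 1.323×10⁷ m = 13234 km.

a ≈ 13230 km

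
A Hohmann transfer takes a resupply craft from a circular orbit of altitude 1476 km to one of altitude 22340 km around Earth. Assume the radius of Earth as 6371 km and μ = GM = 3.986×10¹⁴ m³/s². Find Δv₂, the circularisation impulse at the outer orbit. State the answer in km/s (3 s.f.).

r₁ = 6371 + 1476 = 7847.0 km = 7.8470×10⁶ m.
r₂ = 6371 + 22340 = 28711 km = 2.8711×10⁷ m.
Transfer ellipse a_t = (r₁ + r₂)/2 = 1.828×10⁷ m.
At r₁: circular v_c1 = √(μ/r₁) = 7127 m/s; transfer-perigee v_p = √[μ(2/r₁ − 1/a_t)] = 8932 m/s.
At r₂: circular v_c2 = √(μ/r₂) = 3726 m/s; transfer-apogee v_a = √[μ(2/r₂ − 1/a_t)] = 2441 m/s.
Δv₂ = v_c2 − v_a = 1285 m/s.
= 1.285 km/s.

Δv ≈ 1.28 km/s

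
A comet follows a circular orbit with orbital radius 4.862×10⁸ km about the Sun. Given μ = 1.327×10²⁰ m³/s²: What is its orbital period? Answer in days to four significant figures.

T ≈ 2140 days

r = 4.862×10⁸ km = 4.862×10¹¹ m.
Kepler's third law: T = 2π√(r³/μ) = 2π√((4.862×10¹¹)³ / 1.327×10²⁰).
r³/μ = 8.661×10¹⁴ s², so T = 2π × 2.943×10⁷ = 1.849×10⁸ s.
Converting: 1.849×10⁸ s ÷ 86400 = 2140 days.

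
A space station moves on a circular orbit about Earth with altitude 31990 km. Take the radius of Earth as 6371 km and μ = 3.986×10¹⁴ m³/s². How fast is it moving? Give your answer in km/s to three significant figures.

r = 6371 + 31990 = 38361 km = 3.8361×10⁷ m.
For a circular orbit v = √(μ/r) = √(3.986×10¹⁴ / 3.836×10⁷) = √(1.039×10⁷) = 3223 m/s.
That is 3.223 km/s.

v ≈ 3.22 km/s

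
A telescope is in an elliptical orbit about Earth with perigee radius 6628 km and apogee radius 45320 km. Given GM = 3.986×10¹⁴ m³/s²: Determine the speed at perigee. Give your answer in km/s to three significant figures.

v ≈ 10.2 km/s

Semi-major axis a = (r_p + r_a)/2 = 25974 km = 2.597×10⁷ m.
Vis-viva: v² = μ(2/r − 1/a) = 3.986×10¹⁴ × (3.018×10⁻⁷ − 3.850×10⁻⁸) = 1.049×10⁸ m²/s².
v = 10240 m/s = 10.24 km/s.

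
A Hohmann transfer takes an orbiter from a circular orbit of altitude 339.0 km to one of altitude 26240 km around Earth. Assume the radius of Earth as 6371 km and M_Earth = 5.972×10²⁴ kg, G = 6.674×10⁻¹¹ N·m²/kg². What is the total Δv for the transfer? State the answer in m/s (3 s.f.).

μ = GM = 6.674×10⁻¹¹ × 5.972×10²⁴ = 3.986×10¹⁴ m³/s².
r₁ = 6371 + 339.0 = 6710.0 km = 6.7100×10⁶ m.
r₂ = 6371 + 26240 = 32611 km = 3.2611×10⁷ m.
Transfer ellipse a_t = (r₁ + r₂)/2 = 1.966×10⁷ m.
At r₁: circular v_c1 = √(μ/r₁) = 7707 m/s; transfer-perigee v_p = √[μ(2/r₁ − 1/a_t)] = 9926 m/s.
Δv₁ = v_p − v_c1 = 2219 m/s.
At r₂: circular v_c2 = √(μ/r₂) = 3496 m/s; transfer-apogee v_a = √[μ(2/r₂ − 1/a_t)] = 2042 m/s.
Δv₂ = v_c2 − v_a = 1454 m/s.
Total Δv = Δv₁ + Δv₂ = 3673 m/s.

Δv_total ≈ 3670 m/s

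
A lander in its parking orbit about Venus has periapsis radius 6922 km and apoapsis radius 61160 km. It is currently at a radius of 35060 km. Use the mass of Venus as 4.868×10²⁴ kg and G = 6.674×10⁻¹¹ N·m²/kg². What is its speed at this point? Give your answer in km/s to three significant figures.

v ≈ 3.00 km/s

μ = GM = 6.674×10⁻¹¹ × 4.868×10²⁴ = 3.249×10¹⁴ m³/s².
Semi-major axis a = (r_p + r_a)/2 = 34041 km = 3.404×10⁷ m.
Vis-viva: v² = μ(2/r − 1/a) = 3.249×10¹⁴ × (5.705×10⁻⁸ − 2.938×10⁻⁸) = 8.989×10⁶ m²/s².
v = 2998 m/s = 2.998 km/s.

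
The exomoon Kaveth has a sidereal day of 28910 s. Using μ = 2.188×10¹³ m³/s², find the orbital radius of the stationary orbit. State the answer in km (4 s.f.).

A synchronous orbit has period T, so by Kepler's third law a = (μT²/4π²)^(1/3).
μT²/4π² = 2.188×10¹³ × (2.891×10⁴)² / 39.48 = 4.632×10²⁰ m³.
a = 7.737×10⁶ m = 7737.4 km.

r_sync ≈ 7737 km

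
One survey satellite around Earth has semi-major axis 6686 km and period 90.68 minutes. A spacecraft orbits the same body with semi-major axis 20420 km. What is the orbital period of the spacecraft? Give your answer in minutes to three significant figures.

Kepler's third law: T² ∝ a³, so T₂ = T₁ (a₂/a₁)^(3/2).
a₂/a₁ = 3.054, (a₂/a₁)^(3/2) = 5.337.
T₂ = 90.68 × 5.337 = 484.0 minutes.

T₂ ≈ 484 minutes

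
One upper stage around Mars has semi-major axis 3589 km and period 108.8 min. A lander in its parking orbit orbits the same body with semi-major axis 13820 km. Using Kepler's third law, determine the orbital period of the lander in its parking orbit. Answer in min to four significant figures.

Kepler's third law: T² ∝ a³, so T₂ = T₁ (a₂/a₁)^(3/2).
a₂/a₁ = 3.851, (a₂/a₁)^(3/2) = 7.556.
T₂ = 108.8 × 7.556 = 822.1 min.

T₂ ≈ 822.1 min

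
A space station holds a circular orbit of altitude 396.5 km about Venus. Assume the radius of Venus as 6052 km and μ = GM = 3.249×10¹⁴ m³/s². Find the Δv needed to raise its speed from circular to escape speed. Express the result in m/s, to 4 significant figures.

Δv ≈ 2940 m/s

r = 6052 + 396.5 = 6448.5 km = 6.4485×10⁶ m.
Circular speed v_c = √(μ/r) = 7098 m/s.
Escape speed v_esc = √(2μ/r) = √2 × v_c = 10040 m/s.
Δv = v_esc − v_c = 2940 m/s.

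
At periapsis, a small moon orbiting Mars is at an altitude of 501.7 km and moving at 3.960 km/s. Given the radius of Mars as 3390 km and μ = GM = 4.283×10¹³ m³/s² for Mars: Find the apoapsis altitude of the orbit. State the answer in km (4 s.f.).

apoapsis altitude ≈ 6252 km

r_p = 3390 + 501.7 = 3891.7 km = 3.892×10⁶ m.
Specific energy ε = v²/2 − μ/r = -3.165×10⁶ J/kg, so a = −μ/(2ε) = 6.767×10⁶ m.
The apsides satisfy r_p + r_a = 2a, so the apoapsis radius is 2a − r_p = 9.642×10⁶ m = 9642.1 km.
Apoapsis altitude = 9642.1 − 3390 = 6252.1 km.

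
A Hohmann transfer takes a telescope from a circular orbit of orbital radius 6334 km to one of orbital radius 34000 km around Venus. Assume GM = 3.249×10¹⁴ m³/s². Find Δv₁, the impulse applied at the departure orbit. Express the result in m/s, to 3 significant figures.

r₁ = 6334 km = 6.334×10⁶ m.
r₂ = 34000 km = 3.400×10⁷ m.
Transfer ellipse a_t = (r₁ + r₂)/2 = 2.017×10⁷ m.
At r₁: circular v_c1 = √(μ/r₁) = 7162 m/s; transfer-periapsis v_p = √[μ(2/r₁ − 1/a_t)] = 9299 m/s.
Δv₁ = v_p − v_c1 = 2137 m/s.

Δv ≈ 2140 m/s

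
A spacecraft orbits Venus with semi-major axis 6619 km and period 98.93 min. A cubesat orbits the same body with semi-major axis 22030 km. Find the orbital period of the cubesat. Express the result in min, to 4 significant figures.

T₂ ≈ 600.7 min

Kepler's third law: T² ∝ a³, so T₂ = T₁ (a₂/a₁)^(3/2).
a₂/a₁ = 3.328, (a₂/a₁)^(3/2) = 6.072.
T₂ = 98.93 × 6.072 = 600.7 min.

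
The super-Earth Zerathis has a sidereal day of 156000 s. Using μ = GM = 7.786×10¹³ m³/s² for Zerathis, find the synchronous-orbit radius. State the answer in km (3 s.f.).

A synchronous orbit has period T, so by Kepler's third law a = (μT²/4π²)^(1/3).
μT²/4π² = 7.786×10¹³ × (1.560×10⁵)² / 39.48 = 4.800×10²² m³.
a = 3.634×10⁷ m = 36341 km.

r_sync ≈ 36300 km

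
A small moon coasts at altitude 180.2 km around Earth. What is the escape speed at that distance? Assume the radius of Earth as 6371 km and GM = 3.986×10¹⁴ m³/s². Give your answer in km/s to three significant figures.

r = 6371 + 180.2 = 6551.2 km = 6.5512×10⁶ m.
Escape speed v_esc = √(2μ/r) = √(2 × 3.986×10¹⁴ / 6.551×10⁶) = √(1.217×10⁸) = 11030 m/s.
= 11.03 km/s.

v_esc ≈ 11.0 km/s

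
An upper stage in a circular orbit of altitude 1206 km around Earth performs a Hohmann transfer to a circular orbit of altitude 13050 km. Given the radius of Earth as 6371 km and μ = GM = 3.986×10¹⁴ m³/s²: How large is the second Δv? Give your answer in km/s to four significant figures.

Δv ≈ 1.136 km/s

r₁ = 6371 + 1206 = 7577.0 km = 7.5770×10⁶ m.
r₂ = 6371 + 13050 = 19421 km = 1.9421×10⁷ m.
Transfer ellipse a_t = (r₁ + r₂)/2 = 1.350×10⁷ m.
At r₁: circular v_c1 = √(μ/r₁) = 7253 m/s; transfer-perigee v_p = √[μ(2/r₁ − 1/a_t)] = 8700 m/s.
At r₂: circular v_c2 = √(μ/r₂) = 4530 m/s; transfer-apogee v_a = √[μ(2/r₂ − 1/a_t)] = 3394 m/s.
Δv₂ = v_c2 − v_a = 1136 m/s.
= 1.136 km/s.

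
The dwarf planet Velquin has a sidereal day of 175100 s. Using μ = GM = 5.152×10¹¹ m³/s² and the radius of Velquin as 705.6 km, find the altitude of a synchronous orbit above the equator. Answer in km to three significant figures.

h_sync ≈ 6660 km

A synchronous orbit has period T, so by Kepler's third law a = (μT²/4π²)^(1/3).
μT²/4π² = 5.152×10¹¹ × (1.751×10⁵)² / 39.48 = 4.001×10²⁰ m³.
a = 7.369×10⁶ m = 7368.8 km.
Altitude h = a − R = 7368.8 − 705.6 = 6663.2 km.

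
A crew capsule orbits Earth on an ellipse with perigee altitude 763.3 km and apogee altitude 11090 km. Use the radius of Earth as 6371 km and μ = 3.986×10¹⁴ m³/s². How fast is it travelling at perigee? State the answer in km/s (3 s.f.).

v ≈ 8.91 km/s

r_p = 6371 + 763.3 = 7134.3 km = 7.1343×10⁶ m.
r_a = 6371 + 11090 = 17461 km = 1.7461×10⁷ m.
Semi-major axis a = (r_p + r_a)/2 = 12298 km = 1.230×10⁷ m.
Vis-viva: v² = μ(2/r − 1/a) = 3.986×10¹⁴ × (2.803×10⁻⁷ − 8.132×10⁻⁸) = 7.933×10⁷ m²/s².
v = 8907 m/s = 8.907 km/s.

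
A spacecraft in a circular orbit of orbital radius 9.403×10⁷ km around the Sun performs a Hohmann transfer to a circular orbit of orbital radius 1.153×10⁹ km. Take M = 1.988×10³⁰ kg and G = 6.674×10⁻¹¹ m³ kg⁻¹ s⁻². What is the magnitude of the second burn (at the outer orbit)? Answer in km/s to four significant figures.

Δv ≈ 6.561 km/s

μ = GM = 6.674×10⁻¹¹ × 1.988×10³⁰ = 1.327×10²⁰ m³/s².
r₁ = 9.403×10⁷ km = 9.403×10¹⁰ m.
r₂ = 1.153×10⁹ km = 1.153×10¹² m.
Transfer ellipse a_t = (r₁ + r₂)/2 = 6.235×10¹¹ m.
At r₁: circular v_c1 = √(μ/r₁) = 37560 m/s; transfer-perihelion v_p = √[μ(2/r₁ − 1/a_t)] = 51080 m/s.
At r₂: circular v_c2 = √(μ/r₂) = 10730 m/s; transfer-aphelion v_a = √[μ(2/r₂ − 1/a_t)] = 4166 m/s.
Δv₂ = v_c2 − v_a = 6561 m/s.
= 6.561 km/s.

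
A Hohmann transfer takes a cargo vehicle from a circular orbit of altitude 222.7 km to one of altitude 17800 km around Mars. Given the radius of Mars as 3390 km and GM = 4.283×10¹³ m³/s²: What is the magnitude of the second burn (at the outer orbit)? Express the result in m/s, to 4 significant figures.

Δv ≈ 654.4 m/s

r₁ = 3390 + 222.7 = 3612.7 km = 3.6127×10⁶ m.
r₂ = 3390 + 17800 = 21190 km = 2.1190×10⁷ m.
Transfer ellipse a_t = (r₁ + r₂)/2 = 1.240×10⁷ m.
At r₁: circular v_c1 = √(μ/r₁) = 3443 m/s; transfer-periapsis v_p = √[μ(2/r₁ − 1/a_t)] = 4501 m/s.
At r₂: circular v_c2 = √(μ/r₂) = 1422 m/s; transfer-apoapsis v_a = √[μ(2/r₂ − 1/a_t)] = 767.3 m/s.
Δv₂ = v_c2 − v_a = 654.4 m/s.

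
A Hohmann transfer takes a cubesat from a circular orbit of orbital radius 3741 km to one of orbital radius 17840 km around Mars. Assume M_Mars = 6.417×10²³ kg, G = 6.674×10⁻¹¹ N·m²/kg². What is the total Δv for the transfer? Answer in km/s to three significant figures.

Δv_total ≈ 1.60 km/s

μ = GM = 6.674×10⁻¹¹ × 6.417×10²³ = 4.283×10¹³ m³/s².
r₁ = 3741 km = 3.741×10⁶ m.
r₂ = 17840 km = 1.784×10⁷ m.
Transfer ellipse a_t = (r₁ + r₂)/2 = 1.079×10⁷ m.
At r₁: circular v_c1 = √(μ/r₁) = 3383 m/s; transfer-periapsis v_p = √[μ(2/r₁ − 1/a_t)] = 4351 m/s.
Δv₁ = v_p − v_c1 = 967.0 m/s.
At r₂: circular v_c2 = √(μ/r₂) = 1549 m/s; transfer-apoapsis v_a = √[μ(2/r₂ − 1/a_t)] = 912.3 m/s.
Δv₂ = v_c2 − v_a = 637.1 m/s.
Total Δv = Δv₁ + Δv₂ = 1604 m/s = 1.604 km/s.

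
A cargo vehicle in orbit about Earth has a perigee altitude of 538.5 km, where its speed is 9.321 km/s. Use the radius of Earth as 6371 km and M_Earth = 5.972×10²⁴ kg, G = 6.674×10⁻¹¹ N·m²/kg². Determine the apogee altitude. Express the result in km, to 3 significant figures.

μ = GM = 6.674×10⁻¹¹ × 5.972×10²⁴ = 3.986×10¹⁴ m³/s².
r_p = 6371 + 538.5 = 6909.5 km = 6.910×10⁶ m.
Specific energy ε = v²/2 − μ/r = -1.424×10⁷ J/kg, so a = −μ/(2ε) = 1.399×10⁷ m.
The apsides satisfy r_p + r_a = 2a, so the apogee radius is 2a − r_p = 2.107×10⁷ m = 21072 km.
Apogee altitude = 21072 − 6371 = 14701 km.

apogee altitude ≈ 14700 km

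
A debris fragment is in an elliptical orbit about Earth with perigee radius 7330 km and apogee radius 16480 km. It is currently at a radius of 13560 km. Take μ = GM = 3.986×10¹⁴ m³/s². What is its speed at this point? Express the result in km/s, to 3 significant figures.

Semi-major axis a = (r_p + r_a)/2 = 11905 km = 1.190×10⁷ m.
Vis-viva: v² = μ(2/r − 1/a) = 3.986×10¹⁴ × (1.475×10⁻⁷ − 8.400×10⁻⁸) = 2.531×10⁷ m²/s².
v = 5031 m/s = 5.031 km/s.

v ≈ 5.03 km/s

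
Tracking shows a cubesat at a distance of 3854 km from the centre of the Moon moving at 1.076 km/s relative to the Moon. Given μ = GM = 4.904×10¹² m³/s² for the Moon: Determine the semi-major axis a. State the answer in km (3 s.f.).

a ≈ 3540 km

r = 3.854×10⁶ m.
Vis-viva rearranged: 1/a = 2/r − v²/μ = 5.189×10⁻⁷ − 2.361×10⁻⁷ = 2.829×10⁻⁷ m⁻¹.
a = 3.535×10⁶ m = 3535.4 km.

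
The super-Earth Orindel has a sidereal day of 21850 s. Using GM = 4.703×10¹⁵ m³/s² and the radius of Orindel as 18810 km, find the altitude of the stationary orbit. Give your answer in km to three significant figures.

A synchronous orbit has period T, so by Kepler's third law a = (μT²/4π²)^(1/3).
μT²/4π² = 4.703×10¹⁵ × (2.185×10⁴)² / 39.48 = 5.687×10²² m³.
a = 3.846×10⁷ m = 38457 km.
Altitude h = a − R = 38457 − 18810 = 19647 km.

h_sync ≈ 19600 km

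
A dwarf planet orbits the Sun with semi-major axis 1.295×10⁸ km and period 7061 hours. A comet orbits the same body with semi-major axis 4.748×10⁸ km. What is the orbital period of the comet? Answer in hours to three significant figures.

Kepler's third law: T² ∝ a³, so T₂ = T₁ (a₂/a₁)^(3/2).
a₂/a₁ = 3.666, (a₂/a₁)^(3/2) = 7.020.
T₂ = 7061 × 7.020 = 49570 hours.

T₂ ≈ 49600 hours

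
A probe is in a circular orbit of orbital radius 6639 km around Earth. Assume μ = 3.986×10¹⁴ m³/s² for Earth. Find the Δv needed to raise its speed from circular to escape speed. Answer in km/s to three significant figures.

r = 6639 km = 6.639×10⁶ m.
Circular speed v_c = √(μ/r) = 7748 m/s.
Escape speed v_esc = √(2μ/r) = √2 × v_c = 10960 m/s.
Δv = v_esc − v_c = 3210 m/s = 3.210 km/s.

Δv ≈ 3.21 km/s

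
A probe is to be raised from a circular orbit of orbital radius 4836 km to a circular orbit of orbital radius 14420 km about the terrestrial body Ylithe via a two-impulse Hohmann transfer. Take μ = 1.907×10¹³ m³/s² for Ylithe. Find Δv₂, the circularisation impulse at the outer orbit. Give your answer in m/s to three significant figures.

r₁ = 4836 km = 4.836×10⁶ m.
r₂ = 14420 km = 1.442×10⁷ m.
Transfer ellipse a_t = (r₁ + r₂)/2 = 9.628×10⁶ m.
At r₁: circular v_c1 = √(μ/r₁) = 1986 m/s; transfer-periapsis v_p = √[μ(2/r₁ − 1/a_t)] = 2430 m/s.
At r₂: circular v_c2 = √(μ/r₂) = 1150 m/s; transfer-apoapsis v_a = √[μ(2/r₂ − 1/a_t)] = 815.0 m/s.
Δv₂ = v_c2 − v_a = 335.0 m/s.

Δv ≈ 335 m/s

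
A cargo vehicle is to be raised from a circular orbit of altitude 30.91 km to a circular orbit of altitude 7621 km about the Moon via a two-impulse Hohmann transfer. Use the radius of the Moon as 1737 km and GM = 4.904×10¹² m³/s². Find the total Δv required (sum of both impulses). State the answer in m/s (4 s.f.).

r₁ = 1737 + 30.91 = 1767.9 km = 1.7679×10⁶ m.
r₂ = 1737 + 7621 = 9358.0 km = 9.3580×10⁶ m.
Transfer ellipse a_t = (r₁ + r₂)/2 = 5.563×10⁶ m.
At r₁: circular v_c1 = √(μ/r₁) = 1666 m/s; transfer-perilune v_p = √[μ(2/r₁ − 1/a_t)] = 2160 m/s.
Δv₁ = v_p − v_c1 = 494.6 m/s.
At r₂: circular v_c2 = √(μ/r₂) = 723.9 m/s; transfer-apolune v_a = √[μ(2/r₂ − 1/a_t)] = 408.1 m/s.
Δv₂ = v_c2 − v_a = 315.8 m/s.
Total Δv = Δv₁ + Δv₂ = 810.5 m/s.

Δv_total ≈ 810.5 m/s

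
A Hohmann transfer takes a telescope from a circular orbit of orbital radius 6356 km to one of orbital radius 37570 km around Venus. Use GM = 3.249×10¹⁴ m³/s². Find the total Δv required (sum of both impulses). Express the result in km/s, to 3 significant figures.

Δv_total ≈ 3.56 km/s

r₁ = 6356 km = 6.356×10⁶ m.
r₂ = 37570 km = 3.757×10⁷ m.
Transfer ellipse a_t = (r₁ + r₂)/2 = 2.196×10⁷ m.
At r₁: circular v_c1 = √(μ/r₁) = 7150 m/s; transfer-periapsis v_p = √[μ(2/r₁ − 1/a_t)] = 9351 m/s.
Δv₁ = v_p − v_c1 = 2201 m/s.
At r₂: circular v_c2 = √(μ/r₂) = 2941 m/s; transfer-apoapsis v_a = √[μ(2/r₂ − 1/a_t)] = 1582 m/s.
Δv₂ = v_c2 − v_a = 1359 m/s.
Total Δv = Δv₁ + Δv₂ = 3560 m/s = 3.560 km/s.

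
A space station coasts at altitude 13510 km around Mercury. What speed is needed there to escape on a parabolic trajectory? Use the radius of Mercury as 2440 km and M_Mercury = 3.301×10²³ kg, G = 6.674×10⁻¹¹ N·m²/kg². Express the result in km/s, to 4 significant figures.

μ = GM = 6.674×10⁻¹¹ × 3.301×10²³ = 2.203×10¹³ m³/s².
r = 2440 + 13510 = 15950 km = 1.5950×10⁷ m.
Escape speed v_esc = √(2μ/r) = √(2 × 2.203×10¹³ / 1.595×10⁷) = √(2.762×10⁶) = 1662 m/s.
= 1.662 km/s.

v_esc ≈ 1.662 km/s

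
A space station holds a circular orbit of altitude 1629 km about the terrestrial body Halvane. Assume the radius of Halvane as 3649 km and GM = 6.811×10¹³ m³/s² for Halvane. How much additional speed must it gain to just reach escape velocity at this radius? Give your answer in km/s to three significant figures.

Δv ≈ 1.49 km/s

r = 3649 + 1629 = 5278.0 km = 5.2780×10⁶ m.
Circular speed v_c = √(μ/r) = 3592 m/s.
Escape speed v_esc = √(2μ/r) = √2 × v_c = 5080 m/s.
Δv = v_esc − v_c = 1488 m/s = 1.488 km/s.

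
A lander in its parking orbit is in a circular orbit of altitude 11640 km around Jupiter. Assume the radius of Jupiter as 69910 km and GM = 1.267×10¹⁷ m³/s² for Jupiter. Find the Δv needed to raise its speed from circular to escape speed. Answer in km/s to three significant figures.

Δv ≈ 16.3 km/s

r = 69910 + 11640 = 81550 km = 8.1550×10⁷ m.
Circular speed v_c = √(μ/r) = 39420 m/s.
Escape speed v_esc = √(2μ/r) = √2 × v_c = 55740 m/s.
Δv = v_esc − v_c = 16330 m/s = 16.33 km/s.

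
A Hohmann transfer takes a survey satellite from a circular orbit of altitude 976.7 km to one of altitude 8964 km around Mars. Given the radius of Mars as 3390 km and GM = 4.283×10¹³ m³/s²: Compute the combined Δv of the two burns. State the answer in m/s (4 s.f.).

r₁ = 3390 + 976.7 = 4366.7 km = 4.3667×10⁶ m.
r₂ = 3390 + 8964 = 12354 km = 1.2354×10⁷ m.
Transfer ellipse a_t = (r₁ + r₂)/2 = 8.360×10⁶ m.
At r₁: circular v_c1 = √(μ/r₁) = 3132 m/s; transfer-periapsis v_p = √[μ(2/r₁ − 1/a_t)] = 3807 m/s.
Δv₁ = v_p − v_c1 = 675.2 m/s.
At r₂: circular v_c2 = √(μ/r₂) = 1862 m/s; transfer-apoapsis v_a = √[μ(2/r₂ − 1/a_t)] = 1346 m/s.
Δv₂ = v_c2 − v_a = 516.3 m/s.
Total Δv = Δv₁ + Δv₂ = 1192 m/s.

Δv_total ≈ 1192 m/s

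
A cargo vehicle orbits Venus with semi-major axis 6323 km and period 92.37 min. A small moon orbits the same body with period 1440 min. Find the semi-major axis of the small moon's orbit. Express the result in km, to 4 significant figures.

Kepler's third law: a³ ∝ T², so a₂ = a₁ (T₂/T₁)^(2/3).
T₂/T₁ = 15.59, (T₂/T₁)^(2/3) = 6.241.
a₂ = 6323 × 6.241 = 39460 km.

a₂ ≈ 39460 km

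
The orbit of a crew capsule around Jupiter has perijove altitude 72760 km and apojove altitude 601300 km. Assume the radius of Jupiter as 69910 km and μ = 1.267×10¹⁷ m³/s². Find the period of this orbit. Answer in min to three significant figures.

T ≈ 2420 min

r_p = 69910 + 72760 = 142670 km = 1.4267×10⁸ m.
r_a = 69910 + 601300 = 671210 km = 6.7121×10⁸ m.
Semi-major axis a = (r_p + r_a)/2 = (1.4267×10⁵ + 6.7121×10⁵)/2 = 4.0694×10⁵ km = 4.069×10⁸ m.
By Kepler's third law T = 2π√(a³/μ) = 2π × 2.306×10⁴ = 1.449×10⁵ s.
= 2415 min.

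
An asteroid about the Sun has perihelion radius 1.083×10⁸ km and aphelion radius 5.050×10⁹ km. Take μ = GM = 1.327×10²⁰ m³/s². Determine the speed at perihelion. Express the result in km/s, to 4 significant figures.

v ≈ 48.98 km/s

Semi-major axis a = (r_p + r_a)/2 = 2.5792×10⁹ km = 2.579×10¹² m.
Vis-viva: v² = μ(2/r − 1/a) = 1.327×10²⁰ × (1.847×10⁻¹¹ − 3.877×10⁻¹³) = 2.399×10⁹ m²/s².
v = 48980 m/s = 48.98 km/s.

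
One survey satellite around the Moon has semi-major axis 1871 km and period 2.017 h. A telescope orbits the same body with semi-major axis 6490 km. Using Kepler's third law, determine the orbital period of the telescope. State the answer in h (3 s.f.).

Kepler's third law: T² ∝ a³, so T₂ = T₁ (a₂/a₁)^(3/2).
a₂/a₁ = 3.469, (a₂/a₁)^(3/2) = 6.460.
T₂ = 2.017 × 6.460 = 13.03 h.

T₂ ≈ 13.0 h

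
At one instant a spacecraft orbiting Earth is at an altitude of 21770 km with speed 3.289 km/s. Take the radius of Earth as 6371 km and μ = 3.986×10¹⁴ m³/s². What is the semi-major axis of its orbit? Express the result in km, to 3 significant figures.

a ≈ 22800 km

r = 6371 + 21770 = 28141 km = 2.814×10⁷ m.
Specific orbital energy ε = v²/2 − μ/r = (3289)²/2 − 3.986×10¹⁴/2.814×10⁷ = -8.756×10⁶ J/kg.
Since ε = −μ/(2a), a = −μ/(2ε) = 2.276×10⁷ m = 22763 km.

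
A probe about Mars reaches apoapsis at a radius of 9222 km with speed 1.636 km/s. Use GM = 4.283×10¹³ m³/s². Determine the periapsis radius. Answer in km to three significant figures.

periapsis radius ≈ 3730 km

r_a = 9.222×10⁶ m.
Specific energy ε = v²/2 − μ/r = -3.306×10⁶ J/kg, so a = −μ/(2ε) = 6.477×10⁶ m.
The apsides satisfy r_p + r_a = 2a, so the periapsis radius is 2a − r_a = 3.733×10⁶ m = 3732.9 km.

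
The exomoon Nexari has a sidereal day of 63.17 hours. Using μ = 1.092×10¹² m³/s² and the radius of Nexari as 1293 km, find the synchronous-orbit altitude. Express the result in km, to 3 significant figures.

h_sync ≈ 9970 km

T = 63.17 hours = 2.274×10⁵ s.
A synchronous orbit has period T, so by Kepler's third law a = (μT²/4π²)^(1/3).
μT²/4π² = 1.092×10¹² × (2.274×10⁵)² / 39.48 = 1.431×10²¹ m³.
a = 1.127×10⁷ m = 11268 km.
Altitude h = a − R = 11268 − 1293 = 9974.6 km.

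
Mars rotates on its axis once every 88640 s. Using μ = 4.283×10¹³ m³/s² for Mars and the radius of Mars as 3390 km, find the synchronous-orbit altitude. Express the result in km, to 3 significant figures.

A synchronous orbit has period T, so by Kepler's third law a = (μT²/4π²)^(1/3).
μT²/4π² = 4.283×10¹³ × (8.864×10⁴)² / 39.48 = 8.524×10²¹ m³.
a = 2.043×10⁷ m = 20428 km.
Altitude h = a − R = 20428 − 3390 = 17038 km.

h_sync ≈ 17000 km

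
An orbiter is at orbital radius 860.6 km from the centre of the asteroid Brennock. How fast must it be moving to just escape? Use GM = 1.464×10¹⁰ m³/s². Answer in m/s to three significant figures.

r = 860.6 km = 8.606×10⁵ m.
Escape speed v_esc = √(2μ/r) = √(2 × 1.464×10¹⁰ / 8.606×10⁵) = √(3.402×10⁴) = 184.5 m/s.

v_esc ≈ 184 m/s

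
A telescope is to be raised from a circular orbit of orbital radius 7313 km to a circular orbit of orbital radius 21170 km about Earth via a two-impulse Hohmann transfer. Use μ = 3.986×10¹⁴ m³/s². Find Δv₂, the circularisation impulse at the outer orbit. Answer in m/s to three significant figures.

r₁ = 7313 km = 7.313×10⁶ m.
r₂ = 21170 km = 2.117×10⁷ m.
Transfer ellipse a_t = (r₁ + r₂)/2 = 1.424×10⁷ m.
At r₁: circular v_c1 = √(μ/r₁) = 7383 m/s; transfer-perigee v_p = √[μ(2/r₁ − 1/a_t)] = 9001 m/s.
At r₂: circular v_c2 = √(μ/r₂) = 4339 m/s; transfer-apogee v_a = √[μ(2/r₂ − 1/a_t)] = 3109 m/s.
Δv₂ = v_c2 − v_a = 1230 m/s.

Δv ≈ 1230 m/s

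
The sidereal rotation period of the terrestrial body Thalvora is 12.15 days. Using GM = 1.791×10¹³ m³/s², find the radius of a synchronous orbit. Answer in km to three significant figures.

T = 12.15 days = 1.050×10⁶ s.
A synchronous orbit has period T, so by Kepler's third law a = (μT²/4π²)^(1/3).
μT²/4π² = 1.791×10¹³ × (1.050×10⁶)² / 39.48 = 4.999×10²³ m³.
a = 7.937×10⁷ m = 79367 km.

r_sync ≈ 79400 km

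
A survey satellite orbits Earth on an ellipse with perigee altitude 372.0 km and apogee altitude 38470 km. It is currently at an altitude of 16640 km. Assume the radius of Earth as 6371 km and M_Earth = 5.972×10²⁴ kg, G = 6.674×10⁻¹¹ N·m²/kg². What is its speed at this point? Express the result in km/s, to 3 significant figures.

μ = GM = 6.674×10⁻¹¹ × 5.972×10²⁴ = 3.986×10¹⁴ m³/s².
r_p = 6371 + 372.0 = 6743.0 km = 6.7430×10⁶ m.
r_a = 6371 + 38470 = 44841 km = 4.4841×10⁷ m.
r = 6371 + 16640 = 23011 km = 2.301×10⁷ m.
Semi-major axis a = (r_p + r_a)/2 = 25792 km = 2.579×10⁷ m.
Vis-viva: v² = μ(2/r − 1/a) = 3.986×10¹⁴ × (8.691×10⁻⁸ − 3.877×10⁻⁸) = 1.919×10⁷ m²/s².
v = 4380 m/s = 4.380 km/s.

v ≈ 4.38 km/s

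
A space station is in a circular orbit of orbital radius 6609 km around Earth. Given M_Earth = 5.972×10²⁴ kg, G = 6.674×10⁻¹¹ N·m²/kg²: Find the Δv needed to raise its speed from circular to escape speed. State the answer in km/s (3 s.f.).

Δv ≈ 3.22 km/s

μ = GM = 6.674×10⁻¹¹ × 5.972×10²⁴ = 3.986×10¹⁴ m³/s².
r = 6609 km = 6.609×10⁶ m.
Circular speed v_c = √(μ/r) = 7766 m/s.
Escape speed v_esc = √(2μ/r) = √2 × v_c = 10980 m/s.
Δv = v_esc − v_c = 3217 m/s = 3.217 km/s.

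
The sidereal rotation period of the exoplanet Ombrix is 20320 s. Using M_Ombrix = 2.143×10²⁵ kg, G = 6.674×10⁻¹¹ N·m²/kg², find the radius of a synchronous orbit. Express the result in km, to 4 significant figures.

μ = GM = 6.674×10⁻¹¹ × 2.143×10²⁵ = 1.430×10¹⁵ m³/s².
A synchronous orbit has period T, so by Kepler's third law a = (μT²/4π²)^(1/3).
μT²/4π² = 1.430×10¹⁵ × (2.032×10⁴)² / 39.48 = 1.496×10²² m³.
a = 2.464×10⁷ m = 24640 km.

r_sync ≈ 24640 km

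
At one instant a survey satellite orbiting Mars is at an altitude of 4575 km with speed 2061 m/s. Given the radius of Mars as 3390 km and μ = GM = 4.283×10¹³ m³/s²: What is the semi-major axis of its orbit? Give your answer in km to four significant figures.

a ≈ 6582 km

r = 3390 + 4575 = 7965.0 km = 7.965×10⁶ m.
Vis-viva rearranged: 1/a = 2/r − v²/μ = 2.511×10⁻⁷ − 9.918×10⁻⁸ = 1.519×10⁻⁷ m⁻¹.
a = 6.582×10⁶ m = 6582.3 km.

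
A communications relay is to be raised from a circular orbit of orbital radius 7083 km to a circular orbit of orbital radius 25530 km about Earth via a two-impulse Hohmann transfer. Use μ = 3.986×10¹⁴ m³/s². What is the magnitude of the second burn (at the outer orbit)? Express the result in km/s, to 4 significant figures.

Δv ≈ 1.347 km/s

r₁ = 7083 km = 7.083×10⁶ m.
r₂ = 25530 km = 2.553×10⁷ m.
Transfer ellipse a_t = (r₁ + r₂)/2 = 1.631×10⁷ m.
At r₁: circular v_c1 = √(μ/r₁) = 7502 m/s; transfer-perigee v_p = √[μ(2/r₁ − 1/a_t)] = 9387 m/s.
At r₂: circular v_c2 = √(μ/r₂) = 3951 m/s; transfer-apogee v_a = √[μ(2/r₂ − 1/a_t)] = 2604 m/s.
Δv₂ = v_c2 − v_a = 1347 m/s.
= 1.347 km/s.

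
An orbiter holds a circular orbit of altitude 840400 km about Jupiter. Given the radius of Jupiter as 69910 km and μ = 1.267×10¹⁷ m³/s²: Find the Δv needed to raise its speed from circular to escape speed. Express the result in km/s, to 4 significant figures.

r = 69910 + 840400 = 910310 km = 9.1031×10⁸ m.
Circular speed v_c = √(μ/r) = 11800 m/s.
Escape speed v_esc = √(2μ/r) = √2 × v_c = 16680 m/s.
Δv = v_esc − v_c = 4887 m/s = 4.887 km/s.

Δv ≈ 4.887 km/s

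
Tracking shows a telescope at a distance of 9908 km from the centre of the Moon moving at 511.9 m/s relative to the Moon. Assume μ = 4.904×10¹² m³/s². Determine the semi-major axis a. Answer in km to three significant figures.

r = 9.908×10⁶ m.
Specific orbital energy ε = v²/2 − μ/r = (511.9)²/2 − 4.904×10¹²/9.908×10⁶ = -3.639×10⁵ J/kg.
Since ε = −μ/(2a), a = −μ/(2ε) = 6.738×10⁶ m = 6737.5 km.

a ≈ 6740 km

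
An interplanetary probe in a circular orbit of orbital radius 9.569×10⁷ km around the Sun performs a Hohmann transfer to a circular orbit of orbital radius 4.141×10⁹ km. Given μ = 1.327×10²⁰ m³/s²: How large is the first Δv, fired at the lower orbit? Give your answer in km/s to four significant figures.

r₁ = 9.569×10⁷ km = 9.569×10¹⁰ m.
r₂ = 4.141×10⁹ km = 4.141×10¹² m.
Transfer ellipse a_t = (r₁ + r₂)/2 = 2.118×10¹² m.
At r₁: circular v_c1 = √(μ/r₁) = 37240 m/s; transfer-perihelion v_p = √[μ(2/r₁ − 1/a_t)] = 52070 m/s.
Δv₁ = v_p − v_c1 = 14830 m/s.
= 14.83 km/s.

Δv ≈ 14.83 km/s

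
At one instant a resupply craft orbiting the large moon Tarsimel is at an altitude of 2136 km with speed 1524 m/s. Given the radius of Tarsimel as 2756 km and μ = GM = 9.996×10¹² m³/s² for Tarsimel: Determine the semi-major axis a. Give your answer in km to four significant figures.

a ≈ 5666 km

r = 2756 + 2136 = 4892.0 km = 4.892×10⁶ m.
Vis-viva rearranged: 1/a = 2/r − v²/μ = 4.088×10⁻⁷ − 2.324×10⁻⁷ = 1.765×10⁻⁷ m⁻¹.
a = 5.666×10⁶ m = 5666.4 km.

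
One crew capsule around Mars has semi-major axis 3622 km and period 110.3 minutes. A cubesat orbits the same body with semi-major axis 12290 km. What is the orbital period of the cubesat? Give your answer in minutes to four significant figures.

T₂ ≈ 689.4 minutes

Kepler's third law: T² ∝ a³, so T₂ = T₁ (a₂/a₁)^(3/2).
a₂/a₁ = 3.393, (a₂/a₁)^(3/2) = 6.250.
T₂ = 110.3 × 6.250 = 689.4 minutes.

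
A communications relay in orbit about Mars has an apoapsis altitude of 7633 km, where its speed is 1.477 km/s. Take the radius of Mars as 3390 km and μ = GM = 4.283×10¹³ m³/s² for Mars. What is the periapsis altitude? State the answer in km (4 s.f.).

r_a = 3390 + 7633 = 11023 km = 1.102×10⁷ m.
Specific energy ε = v²/2 − μ/r = -2.795×10⁶ J/kg, so a = −μ/(2ε) = 7.663×10⁶ m.
The apsides satisfy r_p + r_a = 2a, so the periapsis radius is 2a − r_a = 4.302×10⁶ m = 4302.2 km.
Periapsis altitude = 4302.2 − 3390 = 912.18 km.

periapsis altitude ≈ 912.2 km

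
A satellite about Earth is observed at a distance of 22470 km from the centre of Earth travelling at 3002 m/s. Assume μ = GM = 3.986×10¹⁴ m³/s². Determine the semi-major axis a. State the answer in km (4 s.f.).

a ≈ 15060 km

r = 2.247×10⁷ m.
Specific orbital energy ε = v²/2 − μ/r = (3002)²/2 − 3.986×10¹⁴/2.247×10⁷ = -1.323×10⁷ J/kg.
Since ε = −μ/(2a), a = −μ/(2ε) = 1.506×10⁷ m = 15061 km.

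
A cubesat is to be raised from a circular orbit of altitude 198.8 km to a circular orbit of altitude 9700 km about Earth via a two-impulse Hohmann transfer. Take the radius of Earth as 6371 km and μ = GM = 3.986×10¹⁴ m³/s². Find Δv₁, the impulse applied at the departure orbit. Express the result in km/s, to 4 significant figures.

Δv ≈ 1.492 km/s

r₁ = 6371 + 198.8 = 6569.8 km = 6.5698×10⁶ m.
r₂ = 6371 + 9700 = 16071 km = 1.6071×10⁷ m.
Transfer ellipse a_t = (r₁ + r₂)/2 = 1.132×10⁷ m.
At r₁: circular v_c1 = √(μ/r₁) = 7789 m/s; transfer-perigee v_p = √[μ(2/r₁ − 1/a_t)] = 9281 m/s.
Δv₁ = v_p − v_c1 = 1492 m/s.
= 1.492 km/s.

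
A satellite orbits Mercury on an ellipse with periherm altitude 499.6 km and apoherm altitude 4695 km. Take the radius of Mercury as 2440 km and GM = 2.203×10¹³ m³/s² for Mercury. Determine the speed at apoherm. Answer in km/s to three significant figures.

v ≈ 1.34 km/s

r_p = 2440 + 499.6 = 2939.6 km = 2.9396×10⁶ m.
r_a = 2440 + 4695 = 7135.0 km = 7.1350×10⁶ m.
Semi-major axis a = (r_p + r_a)/2 = 5037.3 km = 5.037×10⁶ m.
Vis-viva: v² = μ(2/r − 1/a) = 2.203×10¹³ × (2.803×10⁻⁷ − 1.985×10⁻⁷) = 1.802×10⁶ m²/s².
v = 1342 m/s = 1.342 km/s.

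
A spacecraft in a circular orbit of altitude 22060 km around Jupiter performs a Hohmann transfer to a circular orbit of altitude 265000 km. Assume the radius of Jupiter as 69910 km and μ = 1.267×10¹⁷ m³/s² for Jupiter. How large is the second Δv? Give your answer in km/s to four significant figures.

Δv ≈ 6.683 km/s

r₁ = 69910 + 22060 = 91970 km = 9.1970×10⁷ m.
r₂ = 69910 + 265000 = 334910 km = 3.3491×10⁸ m.
Transfer ellipse a_t = (r₁ + r₂)/2 = 2.134×10⁸ m.
At r₁: circular v_c1 = √(μ/r₁) = 37120 m/s; transfer-perijove v_p = √[μ(2/r₁ − 1/a_t)] = 46490 m/s.
At r₂: circular v_c2 = √(μ/r₂) = 19450 m/s; transfer-apojove v_a = √[μ(2/r₂ − 1/a_t)] = 12770 m/s.
Δv₂ = v_c2 − v_a = 6683 m/s.
= 6.683 km/s.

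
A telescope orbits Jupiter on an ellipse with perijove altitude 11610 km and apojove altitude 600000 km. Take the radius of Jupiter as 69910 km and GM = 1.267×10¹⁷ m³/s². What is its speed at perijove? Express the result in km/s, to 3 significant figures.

r_p = 69910 + 11610 = 81520 km = 8.1520×10⁷ m.
r_a = 69910 + 600000 = 669910 km = 6.6991×10⁸ m.
Semi-major axis a = (r_p + r_a)/2 = 3.7572×10⁵ km = 3.757×10⁸ m.
Vis-viva: v² = μ(2/r − 1/a) = 1.267×10¹⁷ × (2.453×10⁻⁸ − 2.662×10⁻⁹) = 2.771×10⁹ m²/s².
v = 52640 m/s = 52.64 km/s.

v ≈ 52.6 km/s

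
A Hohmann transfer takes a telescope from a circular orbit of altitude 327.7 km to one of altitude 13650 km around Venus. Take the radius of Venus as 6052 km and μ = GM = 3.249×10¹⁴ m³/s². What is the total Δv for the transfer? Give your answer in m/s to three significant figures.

r₁ = 6052 + 327.7 = 6379.7 km = 6.3797×10⁶ m.
r₂ = 6052 + 13650 = 19702 km = 1.9702×10⁷ m.
Transfer ellipse a_t = (r₁ + r₂)/2 = 1.304×10⁷ m.
At r₁: circular v_c1 = √(μ/r₁) = 7136 m/s; transfer-periapsis v_p = √[μ(2/r₁ − 1/a_t)] = 8772 m/s.
Δv₁ = v_p − v_c1 = 1635 m/s.
At r₂: circular v_c2 = √(μ/r₂) = 4061 m/s; transfer-apoapsis v_a = √[μ(2/r₂ − 1/a_t)] = 2840 m/s.
Δv₂ = v_c2 − v_a = 1221 m/s.
Total Δv = Δv₁ + Δv₂ = 2856 m/s.

Δv_total ≈ 2860 m/s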